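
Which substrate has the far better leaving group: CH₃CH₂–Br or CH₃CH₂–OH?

CH₃CH₂–Br

From CH₃CH₂–OH the departing group would be OH⁻ (pKₐ(H₂O) ≈ 15.7). Strong base; essentially never leaves without prior activation.
From CH₃CH₂–Br the leaving group is Br⁻ (pKₐ(HBr) ≈ -9). Weak base; good leaving group.
(In practice CH₃CH₂–Br is made from CH₃CH₂–OH by treatment with PBr₃, replacing the hydroxyl with bromide.)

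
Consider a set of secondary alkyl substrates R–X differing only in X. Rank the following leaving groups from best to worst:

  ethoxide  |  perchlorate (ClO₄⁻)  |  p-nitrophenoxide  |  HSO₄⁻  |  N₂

N₂ > perchlorate (ClO₄⁻) > HSO₄⁻ > p-nitrophenoxide > ethoxide

The more stable X⁻ (or X) is on its own — i.e. the weaker a base it is — the better a leaving group it makes.
N₂: no meaningful conjugate acid; N₂ departs as an exceptionally stable neutral molecule
perchlorate (ClO₄⁻): pKₐ(HClO₄) ≈ -10 — extremely weak base; rarely used for safety reasons
HSO₄⁻: pKₐ(H₂SO₄) ≈ -3 — conjugate base of a strong mineral acid
p-nitrophenoxide: pKₐ(p-nitrophenol) ≈ 7.2
ethoxide: pKₐ(CH₃CH₂OH) ≈ 16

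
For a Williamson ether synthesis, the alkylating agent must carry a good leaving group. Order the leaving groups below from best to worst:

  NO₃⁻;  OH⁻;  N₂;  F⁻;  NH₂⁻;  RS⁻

The more stable X⁻ (or X) is on its own — i.e. the weaker a base it is — the better a leaving group it makes.
N₂: no meaningful conjugate acid; N₂ departs as an exceptionally stable neutral molecule
NO₃⁻: pKₐ(HNO₃) ≈ -1.3 — resonance-delocalised over three oxygens
F⁻: pKₐ(HF) ≈ 3.2
RS⁻: pKₐ(RSH (a thiol)) ≈ 10.5 — moderately basic; rarely leaves without activation
OH⁻: pKₐ(H₂O) ≈ 15.7
NH₂⁻: pKₐ(NH₃) ≈ 38

N₂ > NO₃⁻ > F⁻ > RS⁻ > OH⁻ > NH₂⁻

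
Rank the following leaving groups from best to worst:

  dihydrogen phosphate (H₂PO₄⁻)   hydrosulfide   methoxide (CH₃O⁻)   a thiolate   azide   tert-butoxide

Leaving-group ability tracks the stability of the departed species; conjugate-acid pKₐ is the usual yardstick (lower pKₐ → better LG).
dihydrogen phosphate (H₂PO₄⁻): pKₐ(H₃PO₄) ≈ 2.1 — moderate base; biological leaving group after further activation
azide: pKₐ(HN₃) ≈ 4.7 — linear, resonance-stabilised
hydrosulfide: pKₐ(H₂S) ≈ 7
a thiolate: pKₐ(RSH (a thiol)) ≈ 10.5 — moderately basic; rarely leaves without activation
methoxide (CH₃O⁻): pKₐ(CH₃OH) ≈ 15.5 — strong base; alkoxides do not leave unassisted
tert-butoxide: pKₐ(t-BuOH) ≈ 18 — bulky, strongly basic alkoxide

dihydrogen phosphate (H₂PO₄⁻) > azide > hydrosulfide > a thiolate > methoxide (CH₃O⁻) > tert-butoxide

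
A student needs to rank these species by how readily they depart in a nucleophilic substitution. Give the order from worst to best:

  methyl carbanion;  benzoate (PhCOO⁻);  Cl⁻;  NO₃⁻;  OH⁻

A good leaving group is a weak base: the lower the pKₐ of its conjugate acid, the more readily it departs.
Cl⁻: pKₐ(HCl) ≈ -7 — moderately weak base
NO₃⁻: pKₐ(HNO₃) ≈ -1.3 — resonance-delocalised over three oxygens
benzoate (PhCOO⁻): pKₐ(C₆H₅COOH) ≈ 4.2 — aryl carboxylate
OH⁻: pKₐ(H₂O) ≈ 15.7 — strong base; essentially never leaves without prior activation
methyl carbanion: pKₐ(CH₄) ≈ 48 — unstabilised carbanion; the worst conceivable leaving group
Listed from poorest to best leaving group as asked.

methyl carbanion < OH⁻ < benzoate (PhCOO⁻) < NO₃⁻ < Cl⁻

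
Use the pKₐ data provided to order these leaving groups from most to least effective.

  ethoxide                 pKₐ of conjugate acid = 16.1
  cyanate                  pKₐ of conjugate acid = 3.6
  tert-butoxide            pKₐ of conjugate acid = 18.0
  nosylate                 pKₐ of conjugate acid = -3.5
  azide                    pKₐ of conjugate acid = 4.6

Lower conjugate-acid pKₐ ⇒ weaker base ⇒ better leaving group.
Sorting by the given values: nosylate (-3.5), cyanate (3.6), azide (4.6), ethoxide (16.1), tert-butoxide (18.0).

nosylate > cyanate > azide > ethoxide > tert-butoxide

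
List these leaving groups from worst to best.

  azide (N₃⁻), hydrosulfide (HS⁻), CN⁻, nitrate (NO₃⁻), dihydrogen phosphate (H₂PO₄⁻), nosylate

The more stable X⁻ (or X) is on its own — i.e. the weaker a base it is — the better a leaving group it makes.
nosylate: pKₐ(p-O₂NC₆H₄SO₃H) ≈ -3.5
nitrate (NO₃⁻): pKₐ(HNO₃) ≈ -1.3
dihydrogen phosphate (H₂PO₄⁻): pKₐ(H₃PO₄) ≈ 2.1
azide (N₃⁻): pKₐ(HN₃) ≈ 4.7
hydrosulfide (HS⁻): pKₐ(H₂S) ≈ 7
CN⁻: pKₐ(HCN) ≈ 9.2
Listed from poorest to best leaving group as asked.

CN⁻ < hydrosulfide (HS⁻) < azide (N₃⁻) < dihydrogen phosphate (H₂PO₄⁻) < nitrate (NO₃⁻) < nosylate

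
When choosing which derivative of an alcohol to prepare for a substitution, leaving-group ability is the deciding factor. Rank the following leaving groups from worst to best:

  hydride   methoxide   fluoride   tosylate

hydride < methoxide < fluoride < tosylate

tosylate: pKₐ(p-CH₃C₆H₄SO₃H (TsOH)) ≈ -2.8
fluoride: pKₐ(HF) ≈ 3.2
methoxide: pKₐ(CH₃OH) ≈ 15.5
hydride: pKₐ(H₂) ≈ 36
Reversing gives the worst-to-best order requested.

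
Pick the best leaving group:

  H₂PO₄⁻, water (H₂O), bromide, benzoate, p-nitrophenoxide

Rank by basicity of the departing species: weakest base leaves most easily.
bromide: pKₐ(HBr) ≈ -9
water (H₂O): pKₐ(H₃O⁺) ≈ -1.7
H₂PO₄⁻: pKₐ(H₃PO₄) ≈ 2.1
benzoate: pKₐ(C₆H₅COOH) ≈ 4.2
p-nitrophenoxide: pKₐ(p-nitrophenol) ≈ 7.2

bromide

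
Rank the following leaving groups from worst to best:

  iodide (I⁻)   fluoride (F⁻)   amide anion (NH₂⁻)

amide anion (NH₂⁻) < fluoride (F⁻) < iodide (I⁻)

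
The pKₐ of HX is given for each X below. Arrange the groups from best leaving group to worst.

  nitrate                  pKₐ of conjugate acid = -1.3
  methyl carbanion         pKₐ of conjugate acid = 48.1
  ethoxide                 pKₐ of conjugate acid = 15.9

nitrate > ethoxide > methyl carbanion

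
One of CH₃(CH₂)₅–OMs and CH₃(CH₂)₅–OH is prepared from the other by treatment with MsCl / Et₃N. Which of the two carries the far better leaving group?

CH₃(CH₂)₅–OMs

From CH₃(CH₂)₅–OH the departing group would be OH⁻ (pKₐ(H₂O) ≈ 15.7). Strong base; essentially never leaves without prior activation.
From CH₃(CH₂)₅–OMs the leaving group is OMs⁻ (pKₐ(CH₃SO₃H (MsOH)) ≈ -1.9). Resonance-delocalised alkanesulfonate.
Treatment with MsCl / Et₃N works by converting the hydroxyl into a mesylate, making CH₃(CH₂)₅–OMs enormously more reactive.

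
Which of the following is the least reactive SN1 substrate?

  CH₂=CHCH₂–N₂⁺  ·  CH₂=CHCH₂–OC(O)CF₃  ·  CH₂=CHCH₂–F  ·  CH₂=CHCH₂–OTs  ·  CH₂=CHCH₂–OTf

Same R in every case — rank the leaving groups.
A good leaving group is a weak base: the lower the pKₐ of its conjugate acid, the more readily it departs.
CH₂=CHCH₂–N₂⁺ loses N₂: no meaningful conjugate acid; N₂ departs as an exceptionally stable neutral molecule
CH₂=CHCH₂–OTf loses OTf⁻: pKₐ(CF₃SO₃H (triflic acid)) ≈ -14
CH₂=CHCH₂–OTs loses OTs⁻: pKₐ(p-CH₃C₆H₄SO₃H (TsOH)) ≈ -2.8
CH₂=CHCH₂–OC(O)CF₃ loses CF₃COO⁻: pKₐ(CF₃COOH) ≈ 0.2
CH₂=CHCH₂–F loses F⁻: pKₐ(HF) ≈ 3.2

CH₂=CHCH₂–F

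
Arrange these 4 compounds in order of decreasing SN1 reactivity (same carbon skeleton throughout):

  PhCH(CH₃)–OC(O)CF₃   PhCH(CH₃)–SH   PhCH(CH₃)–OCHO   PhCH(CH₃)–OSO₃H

PhCH(CH₃)–OSO₃H > PhCH(CH₃)–OC(O)CF₃ > PhCH(CH₃)–OCHO > PhCH(CH₃)–SH

Same R in every case — rank the leaving groups.
The more stable X⁻ (or X) is on its own — i.e. the weaker a base it is — the better a leaving group it makes.
PhCH(CH₃)–OSO₃H loses HSO₄⁻: pKₐ(H₂SO₄) ≈ -3
PhCH(CH₃)–OC(O)CF₃ loses CF₃COO⁻: pKₐ(CF₃COOH) ≈ 0.2
PhCH(CH₃)–OCHO loses HCOO⁻: pKₐ(HCOOH) ≈ 3.8
PhCH(CH₃)–SH loses HS⁻: pKₐ(H₂S) ≈ 7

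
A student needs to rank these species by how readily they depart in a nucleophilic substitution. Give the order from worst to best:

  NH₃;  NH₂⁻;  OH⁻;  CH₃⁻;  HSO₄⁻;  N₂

CH₃⁻ < NH₂⁻ < OH⁻ < NH₃ < HSO₄⁻ < N₂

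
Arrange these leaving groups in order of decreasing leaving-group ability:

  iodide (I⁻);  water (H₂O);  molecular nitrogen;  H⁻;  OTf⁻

Rank by basicity of the departing species: weakest base leaves most easily.
molecular nitrogen: no meaningful conjugate acid; N₂ departs as an exceptionally stable neutral molecule
OTf⁻: pKₐ(CF₃SO₃H (triflic acid)) ≈ -14
iodide (I⁻): pKₐ(HI) ≈ -10
water (H₂O): pKₐ(H₃O⁺) ≈ -1.7
H⁻: pKₐ(H₂) ≈ 36

molecular nitrogen > OTf⁻ > iodide (I⁻) > water (H₂O) > H⁻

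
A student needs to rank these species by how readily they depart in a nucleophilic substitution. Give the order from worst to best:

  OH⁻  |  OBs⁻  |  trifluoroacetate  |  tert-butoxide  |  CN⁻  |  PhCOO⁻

tert-butoxide < OH⁻ < CN⁻ < PhCOO⁻ < trifluoroacetate < OBs⁻

A good leaving group is a weak base: the lower the pKₐ of its conjugate acid, the more readily it departs.
OBs⁻: pKₐ(p-BrC₆H₄SO₃H) ≈ -2.8
trifluoroacetate: pKₐ(CF₃COOH) ≈ 0.2
PhCOO⁻: pKₐ(C₆H₅COOH) ≈ 4.2
CN⁻: pKₐ(HCN) ≈ 9.2
OH⁻: pKₐ(H₂O) ≈ 15.7
tert-butoxide: pKₐ(t-BuOH) ≈ 18
Reversing gives the worst-to-best order requested.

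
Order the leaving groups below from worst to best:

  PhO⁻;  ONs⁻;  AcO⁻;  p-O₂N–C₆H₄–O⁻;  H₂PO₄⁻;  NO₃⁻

PhO⁻ < p-O₂N–C₆H₄–O⁻ < AcO⁻ < H₂PO₄⁻ < NO₃⁻ < ONs⁻

Leaving-group ability tracks the stability of the departed species; conjugate-acid pKₐ is the usual yardstick (lower pKₐ → better LG).
ONs⁻: pKₐ(p-O₂NC₆H₄SO₃H) ≈ -3.5
NO₃⁻: pKₐ(HNO₃) ≈ -1.3 — resonance-delocalised over three oxygens
H₂PO₄⁻: pKₐ(H₃PO₄) ≈ 2.1
AcO⁻: pKₐ(CH₃COOH) ≈ 4.8 — resonance-stabilised but still a weak base
p-O₂N–C₆H₄–O⁻: pKₐ(p-nitrophenol) ≈ 7.2 — nitro group delocalises the charge; the classic chromogenic LG
PhO⁻: pKₐ(C₆H₅OH (phenol)) ≈ 10 — resonance into the ring helps, but still a poor LG
The question asks for worst first, so the sequence is read in increasing leaving-group ability.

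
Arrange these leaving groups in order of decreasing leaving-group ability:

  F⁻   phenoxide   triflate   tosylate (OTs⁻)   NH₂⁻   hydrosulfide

triflate > tosylate (OTs⁻) > F⁻ > hydrosulfide > phenoxide > NH₂⁻

Rank by basicity of the departing species: weakest base leaves most easily.
triflate: pKₐ(CF₃SO₃H (triflic acid)) ≈ -14
tosylate (OTs⁻): pKₐ(p-CH₃C₆H₄SO₃H (TsOH)) ≈ -2.8
F⁻: pKₐ(HF) ≈ 3.2
hydrosulfide: pKₐ(H₂S) ≈ 7
phenoxide: pKₐ(C₆H₅OH (phenol)) ≈ 10
NH₂⁻: pKₐ(NH₃) ≈ 38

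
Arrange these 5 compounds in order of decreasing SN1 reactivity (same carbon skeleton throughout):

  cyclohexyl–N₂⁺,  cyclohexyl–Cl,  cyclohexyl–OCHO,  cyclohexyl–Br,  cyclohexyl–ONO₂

cyclohexyl–N₂⁺ > cyclohexyl–Br > cyclohexyl–Cl > cyclohexyl–ONO₂ > cyclohexyl–OCHO

Same R in every case — rank the leaving groups.
Leaving-group ability tracks the stability of the departed species; conjugate-acid pKₐ is the usual yardstick (lower pKₐ → better LG).
cyclohexyl–N₂⁺ loses N₂: no meaningful conjugate acid; N₂ departs as an exceptionally stable neutral molecule
cyclohexyl–Br loses Br⁻: pKₐ(HBr) ≈ -9
cyclohexyl–Cl loses Cl⁻: pKₐ(HCl) ≈ -7
cyclohexyl–ONO₂ loses NO₃⁻: pKₐ(HNO₃) ≈ -1.3
cyclohexyl–OCHO loses HCOO⁻: pKₐ(HCOOH) ≈ 3.8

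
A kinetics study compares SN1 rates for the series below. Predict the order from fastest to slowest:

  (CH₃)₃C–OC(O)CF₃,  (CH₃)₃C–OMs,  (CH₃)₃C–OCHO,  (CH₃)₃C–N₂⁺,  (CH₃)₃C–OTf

(CH₃)₃C–N₂⁺ > (CH₃)₃C–OTf > (CH₃)₃C–OMs > (CH₃)₃C–OC(O)CF₃ > (CH₃)₃C–OCHO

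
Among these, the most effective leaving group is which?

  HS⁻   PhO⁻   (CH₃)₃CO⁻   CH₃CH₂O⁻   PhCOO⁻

PhCOO⁻

A good leaving group is a weak base: the lower the pKₐ of its conjugate acid, the more readily it departs.
PhCOO⁻: pKₐ(C₆H₅COOH) ≈ 4.2
HS⁻: pKₐ(H₂S) ≈ 7
PhO⁻: pKₐ(C₆H₅OH (phenol)) ≈ 10
CH₃CH₂O⁻: pKₐ(CH₃CH₂OH) ≈ 16
(CH₃)₃CO⁻: pKₐ(t-BuOH) ≈ 18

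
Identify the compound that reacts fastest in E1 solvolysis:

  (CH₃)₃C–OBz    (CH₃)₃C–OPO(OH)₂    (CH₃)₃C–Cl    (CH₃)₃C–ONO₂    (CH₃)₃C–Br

(CH₃)₃C–Br

Same R in every case — rank the leaving groups.
Leaving-group ability tracks the stability of the departed species; conjugate-acid pKₐ is the usual yardstick (lower pKₐ → better LG).
(CH₃)₃C–Br loses Br⁻: pKₐ(HBr) ≈ -9
(CH₃)₃C–Cl loses Cl⁻: pKₐ(HCl) ≈ -7
(CH₃)₃C–ONO₂ loses NO₃⁻: pKₐ(HNO₃) ≈ -1.3
(CH₃)₃C–OPO(OH)₂ loses H₂PO₄⁻: pKₐ(H₃PO₄) ≈ 2.1
(CH₃)₃C–OBz loses PhCOO⁻: pKₐ(C₆H₅COOH) ≈ 4.2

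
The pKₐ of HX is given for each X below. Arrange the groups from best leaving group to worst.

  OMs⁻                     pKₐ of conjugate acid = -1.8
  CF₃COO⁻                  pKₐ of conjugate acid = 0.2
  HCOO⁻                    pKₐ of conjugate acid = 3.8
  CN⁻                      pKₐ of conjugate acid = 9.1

OMs⁻ > CF₃COO⁻ > HCOO⁻ > CN⁻

Lower conjugate-acid pKₐ ⇒ weaker base ⇒ better leaving group.
Sorting by the given values: OMs⁻ (-1.8), CF₃COO⁻ (0.2), HCOO⁻ (3.8), CN⁻ (9.1).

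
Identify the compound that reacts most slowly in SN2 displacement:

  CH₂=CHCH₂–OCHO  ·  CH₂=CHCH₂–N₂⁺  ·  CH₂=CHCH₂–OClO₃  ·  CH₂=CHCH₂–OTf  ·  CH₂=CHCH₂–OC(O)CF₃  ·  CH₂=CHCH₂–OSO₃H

CH₂=CHCH₂–OCHO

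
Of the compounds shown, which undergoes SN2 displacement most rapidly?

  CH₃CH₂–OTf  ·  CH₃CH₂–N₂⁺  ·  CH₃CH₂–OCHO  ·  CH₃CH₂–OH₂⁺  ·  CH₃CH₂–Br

CH₃CH₂–N₂⁺

With the same alkyl group throughout, only the leaving group differentiates the rates.
The more stable X⁻ (or X) is on its own — i.e. the weaker a base it is — the better a leaving group it makes.
CH₃CH₂–N₂⁺ loses N₂: no meaningful conjugate acid; N₂ departs as an exceptionally stable neutral molecule
CH₃CH₂–OTf loses OTf⁻: pKₐ(CF₃SO₃H (triflic acid)) ≈ -14
CH₃CH₂–Br loses Br⁻: pKₐ(HBr) ≈ -9
CH₃CH₂–OH₂⁺ loses H₂O: pKₐ(H₃O⁺) ≈ -1.7
CH₃CH₂–OCHO loses HCOO⁻: pKₐ(HCOOH) ≈ 3.8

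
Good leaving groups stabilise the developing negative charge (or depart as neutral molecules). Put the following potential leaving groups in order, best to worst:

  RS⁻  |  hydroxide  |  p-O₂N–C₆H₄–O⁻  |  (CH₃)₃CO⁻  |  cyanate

cyanate > p-O₂N–C₆H₄–O⁻ > RS⁻ > hydroxide > (CH₃)₃CO⁻

Leaving-group ability tracks the stability of the departed species; conjugate-acid pKₐ is the usual yardstick (lower pKₐ → better LG).
cyanate: pKₐ(HOCN) ≈ 3.5 — resonance between N and O
p-O₂N–C₆H₄–O⁻: pKₐ(p-nitrophenol) ≈ 7.2 — nitro group delocalises the charge; the classic chromogenic LG
RS⁻: pKₐ(RSH (a thiol)) ≈ 10.5 — moderately basic; rarely leaves without activation
hydroxide: pKₐ(H₂O) ≈ 15.7
(CH₃)₃CO⁻: pKₐ(t-BuOH) ≈ 18 — bulky, strongly basic alkoxide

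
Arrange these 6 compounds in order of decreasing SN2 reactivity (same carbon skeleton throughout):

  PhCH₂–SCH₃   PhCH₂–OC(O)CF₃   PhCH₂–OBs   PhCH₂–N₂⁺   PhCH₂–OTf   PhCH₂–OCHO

With the same alkyl group throughout, only the leaving group differentiates the rates.
The more stable X⁻ (or X) is on its own — i.e. the weaker a base it is — the better a leaving group it makes.
PhCH₂–N₂⁺ loses N₂: no meaningful conjugate acid; N₂ departs as an exceptionally stable neutral molecule
PhCH₂–OTf loses OTf⁻: pKₐ(CF₃SO₃H (triflic acid)) ≈ -14
PhCH₂–OBs loses OBs⁻: pKₐ(p-BrC₆H₄SO₃H) ≈ -2.8
PhCH₂–OC(O)CF₃ loses CF₃COO⁻: pKₐ(CF₃COOH) ≈ 0.2
PhCH₂–OCHO loses HCOO⁻: pKₐ(HCOOH) ≈ 3.8
PhCH₂–SCH₃ loses RS⁻: pKₐ(RSH (a thiol)) ≈ 10.5

PhCH₂–N₂⁺ > PhCH₂–OTf > PhCH₂–OBs > PhCH₂–OC(O)CF₃ > PhCH₂–OCHO > PhCH₂–SCH₃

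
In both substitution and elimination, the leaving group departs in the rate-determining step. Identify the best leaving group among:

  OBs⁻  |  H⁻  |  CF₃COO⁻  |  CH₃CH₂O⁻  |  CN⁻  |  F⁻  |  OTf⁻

Leaving-group ability tracks the stability of the departed species; conjugate-acid pKₐ is the usual yardstick (lower pKₐ → better LG).
OTf⁻: pKₐ(CF₃SO₃H (triflic acid)) ≈ -14
OBs⁻: pKₐ(p-BrC₆H₄SO₃H) ≈ -2.8
CF₃COO⁻: pKₐ(CF₃COOH) ≈ 0.2
F⁻: pKₐ(HF) ≈ 3.2
CN⁻: pKₐ(HCN) ≈ 9.2
CH₃CH₂O⁻: pKₐ(CH₃CH₂OH) ≈ 16
H⁻: pKₐ(H₂) ≈ 36

OTf⁻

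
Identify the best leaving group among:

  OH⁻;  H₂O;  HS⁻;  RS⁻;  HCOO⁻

Rank by basicity of the departing species: weakest base leaves most easily.
H₂O: pKₐ(H₃O⁺) ≈ -1.7
HCOO⁻: pKₐ(HCOOH) ≈ 3.8
HS⁻: pKₐ(H₂S) ≈ 7
RS⁻: pKₐ(RSH (a thiol)) ≈ 10.5
OH⁻: pKₐ(H₂O) ≈ 15.7

H₂O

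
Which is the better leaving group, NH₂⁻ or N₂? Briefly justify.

N₂

N₂ is the better leaving group.
N₂ is the ultimate leaving group — it departs as an exceptionally stable neutral molecule, whereas NH₂⁻ (pKₐ(NH₃) ≈ 38) is far more basic.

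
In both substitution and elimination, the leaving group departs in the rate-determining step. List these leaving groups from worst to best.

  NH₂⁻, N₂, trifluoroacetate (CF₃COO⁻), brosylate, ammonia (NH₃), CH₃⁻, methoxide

N₂: no meaningful conjugate acid; N₂ departs as an exceptionally stable neutral molecule
brosylate: pKₐ(p-BrC₆H₄SO₃H) ≈ -2.8 — arenesulfonate with a p-bromo substituent
trifluoroacetate (CF₃COO⁻): pKₐ(CF₃COOH) ≈ 0.2
ammonia (NH₃): pKₐ(NH₄⁺) ≈ 9.2 — neutral but moderately basic; leaves from R–NH₃⁺
methoxide: pKₐ(CH₃OH) ≈ 15.5 — strong base; alkoxides do not leave unassisted
NH₂⁻: pKₐ(NH₃) ≈ 38
CH₃⁻: pKₐ(CH₄) ≈ 48 — unstabilised carbanion; the worst conceivable leaving group
The question asks for worst first, so the sequence is read in increasing leaving-group ability.

CH₃⁻ < NH₂⁻ < methoxide < ammonia (NH₃) < trifluoroacetate (CF₃COO⁻) < brosylate < N₂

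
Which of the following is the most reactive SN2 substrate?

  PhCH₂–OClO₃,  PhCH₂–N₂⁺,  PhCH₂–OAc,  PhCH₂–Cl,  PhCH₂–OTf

The skeletons are identical, so relative rate is governed entirely by leaving-group ability.
Leaving-group ability tracks the stability of the departed species; conjugate-acid pKₐ is the usual yardstick (lower pKₐ → better LG).
PhCH₂–N₂⁺ loses N₂: no meaningful conjugate acid; N₂ departs as an exceptionally stable neutral molecule
PhCH₂–OTf loses OTf⁻: pKₐ(CF₃SO₃H (triflic acid)) ≈ -14
PhCH₂–OClO₃ loses ClO₄⁻: pKₐ(HClO₄) ≈ -10
PhCH₂–Cl loses Cl⁻: pKₐ(HCl) ≈ -7
PhCH₂–OAc loses AcO⁻: pKₐ(CH₃COOH) ≈ 4.8

PhCH₂–N₂⁺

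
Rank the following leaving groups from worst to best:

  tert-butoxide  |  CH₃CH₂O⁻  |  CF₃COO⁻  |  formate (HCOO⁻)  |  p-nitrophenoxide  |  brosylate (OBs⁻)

Leaving-group ability tracks the stability of the departed species; conjugate-acid pKₐ is the usual yardstick (lower pKₐ → better LG).
brosylate (OBs⁻): pKₐ(p-BrC₆H₄SO₃H) ≈ -2.8
CF₃COO⁻: pKₐ(CF₃COOH) ≈ 0.2
formate (HCOO⁻): pKₐ(HCOOH) ≈ 3.8
p-nitrophenoxide: pKₐ(p-nitrophenol) ≈ 7.2
CH₃CH₂O⁻: pKₐ(CH₃CH₂OH) ≈ 16
tert-butoxide: pKₐ(t-BuOH) ≈ 18
Listed from poorest to best leaving group as asked.

tert-butoxide < CH₃CH₂O⁻ < p-nitrophenoxide < formate (HCOO⁻) < CF₃COO⁻ < brosylate (OBs⁻)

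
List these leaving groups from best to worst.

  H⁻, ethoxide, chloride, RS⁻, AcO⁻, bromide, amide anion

bromide > chloride > AcO⁻ > RS⁻ > ethoxide > H⁻ > amide anion

Rank by basicity of the departing species: weakest base leaves most easily.
bromide: pKₐ(HBr) ≈ -9 — weak base; good leaving group
chloride: pKₐ(HCl) ≈ -7 — moderately weak base
AcO⁻: pKₐ(CH₃COOH) ≈ 4.8 — resonance-stabilised but still a weak base
RS⁻: pKₐ(RSH (a thiol)) ≈ 10.5 — moderately basic; rarely leaves without activation
ethoxide: pKₐ(CH₃CH₂OH) ≈ 16
H⁻: pKₐ(H₂) ≈ 36 — extremely strong base; leaves only in special hydride-transfer contexts
amide anion: pKₐ(NH₃) ≈ 38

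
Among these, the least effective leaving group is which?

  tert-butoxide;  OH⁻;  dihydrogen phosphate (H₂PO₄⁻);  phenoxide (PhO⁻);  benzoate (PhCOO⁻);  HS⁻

tert-butoxide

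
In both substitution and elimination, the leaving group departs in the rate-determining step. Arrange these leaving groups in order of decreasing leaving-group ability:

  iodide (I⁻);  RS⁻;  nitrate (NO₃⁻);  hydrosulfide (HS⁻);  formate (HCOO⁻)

Rank by basicity of the departing species: weakest base leaves most easily.
iodide (I⁻): pKₐ(HI) ≈ -10
nitrate (NO₃⁻): pKₐ(HNO₃) ≈ -1.3
formate (HCOO⁻): pKₐ(HCOOH) ≈ 3.8
hydrosulfide (HS⁻): pKₐ(H₂S) ≈ 7
RS⁻: pKₐ(RSH (a thiol)) ≈ 10.5

iodide (I⁻) > nitrate (NO₃⁻) > formate (HCOO⁻) > hydrosulfide (HS⁻) > RS⁻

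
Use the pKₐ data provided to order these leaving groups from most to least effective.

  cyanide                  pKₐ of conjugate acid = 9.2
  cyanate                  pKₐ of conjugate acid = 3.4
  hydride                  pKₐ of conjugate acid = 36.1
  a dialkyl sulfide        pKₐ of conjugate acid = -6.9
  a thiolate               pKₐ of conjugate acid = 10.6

Lower conjugate-acid pKₐ ⇒ weaker base ⇒ better leaving group.
Sorting by the given values: a dialkyl sulfide (-6.9), cyanate (3.4), cyanide (9.2), a thiolate (10.6), hydride (36.1).

a dialkyl sulfide > cyanate > cyanide > a thiolate > hydride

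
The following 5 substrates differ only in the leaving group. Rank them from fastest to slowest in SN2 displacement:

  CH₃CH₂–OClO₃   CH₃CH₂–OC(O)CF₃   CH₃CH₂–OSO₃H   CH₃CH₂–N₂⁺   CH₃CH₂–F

The skeletons are identical, so relative rate is governed entirely by leaving-group ability.
Leaving-group ability tracks the stability of the departed species; conjugate-acid pKₐ is the usual yardstick (lower pKₐ → better LG).
CH₃CH₂–N₂⁺ loses N₂: no meaningful conjugate acid; N₂ departs as an exceptionally stable neutral molecule
CH₃CH₂–OClO₃ loses ClO₄⁻: pKₐ(HClO₄) ≈ -10
CH₃CH₂–OSO₃H loses HSO₄⁻: pKₐ(H₂SO₄) ≈ -3
CH₃CH₂–OC(O)CF₃ loses CF₃COO⁻: pKₐ(CF₃COOH) ≈ 0.2
CH₃CH₂–F loses F⁻: pKₐ(HF) ≈ 3.2

CH₃CH₂–N₂⁺ > CH₃CH₂–OClO₃ > CH₃CH₂–OSO₃H > CH₃CH₂–OC(O)CF₃ > CH₃CH₂–F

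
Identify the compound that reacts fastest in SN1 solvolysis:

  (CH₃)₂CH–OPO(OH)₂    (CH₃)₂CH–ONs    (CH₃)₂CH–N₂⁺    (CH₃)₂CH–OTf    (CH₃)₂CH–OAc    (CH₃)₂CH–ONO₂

(CH₃)₂CH–N₂⁺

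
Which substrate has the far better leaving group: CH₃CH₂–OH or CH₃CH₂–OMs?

From CH₃CH₂–OH the departing group would be OH⁻ (pKₐ(H₂O) ≈ 15.7). Strong base; essentially never leaves without prior activation.
From CH₃CH₂–OMs the leaving group is OMs⁻ (pKₐ(CH₃SO₃H (MsOH)) ≈ -1.9). Resonance-delocalised alkanesulfonate.
(In practice CH₃CH₂–OMs is made from CH₃CH₂–OH by treatment with MsCl / Et₃N, converting the hydroxyl into a mesylate.)

CH₃CH₂–OMs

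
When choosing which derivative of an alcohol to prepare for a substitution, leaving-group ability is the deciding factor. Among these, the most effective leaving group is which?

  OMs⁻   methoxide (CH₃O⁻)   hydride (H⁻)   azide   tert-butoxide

The more stable X⁻ (or X) is on its own — i.e. the weaker a base it is — the better a leaving group it makes.
OMs⁻: pKₐ(CH₃SO₃H (MsOH)) ≈ -1.9
azide: pKₐ(HN₃) ≈ 4.7
methoxide (CH₃O⁻): pKₐ(CH₃OH) ≈ 15.5
tert-butoxide: pKₐ(t-BuOH) ≈ 18
hydride (H⁻): pKₐ(H₂) ≈ 36

OMs⁻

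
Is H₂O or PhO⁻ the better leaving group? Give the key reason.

H₂O

H₂O is the better leaving group.
pKₐ(H₃O⁺) ≈ -1.7 versus pKₐ(C₆H₅OH (phenol)) ≈ 10: H₂O is the much weaker base.
Neutral; leaves from a protonated alcohol (R–OH₂⁺).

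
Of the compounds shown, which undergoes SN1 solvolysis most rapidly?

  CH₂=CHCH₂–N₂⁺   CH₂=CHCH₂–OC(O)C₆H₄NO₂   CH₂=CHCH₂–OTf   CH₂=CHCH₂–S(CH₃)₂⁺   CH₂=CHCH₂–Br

CH₂=CHCH₂–N₂⁺

The skeletons are identical, so relative rate is governed entirely by leaving-group ability.
The more stable X⁻ (or X) is on its own — i.e. the weaker a base it is — the better a leaving group it makes.
CH₂=CHCH₂–N₂⁺ loses N₂: no meaningful conjugate acid; N₂ departs as an exceptionally stable neutral molecule
CH₂=CHCH₂–OTf loses OTf⁻: pKₐ(CF₃SO₃H (triflic acid)) ≈ -14
CH₂=CHCH₂–Br loses Br⁻: pKₐ(HBr) ≈ -9
CH₂=CHCH₂–S(CH₃)₂⁺ loses SR'₂: pKₐ(R'₂SH⁺) ≈ -7
CH₂=CHCH₂–OC(O)C₆H₄NO₂ loses p-O₂N–C₆H₄–COO⁻: pKₐ(p-nitrobenzoic acid) ≈ 3.4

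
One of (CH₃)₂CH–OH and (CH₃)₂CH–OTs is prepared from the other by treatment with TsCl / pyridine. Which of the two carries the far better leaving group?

(CH₃)₂CH–OTs

From (CH₃)₂CH–OH the departing group would be OH⁻ (pKₐ(H₂O) ≈ 15.7). Strong base; essentially never leaves without prior activation.
From (CH₃)₂CH–OTs the leaving group is OTs⁻ (pKₐ(p-CH₃C₆H₄SO₃H (TsOH)) ≈ -2.8). Resonance-delocalised arenesulfonate.
Treatment with TsCl / pyridine works by converting the hydroxyl into a tosylate, making (CH₃)₂CH–OTs enormously more reactive.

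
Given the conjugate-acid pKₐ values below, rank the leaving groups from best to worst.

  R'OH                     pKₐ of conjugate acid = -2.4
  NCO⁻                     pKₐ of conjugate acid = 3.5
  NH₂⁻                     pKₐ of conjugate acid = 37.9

R'OH > NCO⁻ > NH₂⁻

Lower conjugate-acid pKₐ ⇒ weaker base ⇒ better leaving group.
Sorting by the given values: R'OH (-2.4), NCO⁻ (3.5), NH₂⁻ (37.9).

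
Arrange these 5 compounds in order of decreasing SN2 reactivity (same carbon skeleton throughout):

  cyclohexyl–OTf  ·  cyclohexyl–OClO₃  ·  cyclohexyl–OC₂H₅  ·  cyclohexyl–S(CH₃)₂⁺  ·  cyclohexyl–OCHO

cyclohexyl–OTf > cyclohexyl–OClO₃ > cyclohexyl–S(CH₃)₂⁺ > cyclohexyl–OCHO > cyclohexyl–OC₂H₅

Same R in every case — rank the leaving groups.
A good leaving group is a weak base: the lower the pKₐ of its conjugate acid, the more readily it departs.
cyclohexyl–OTf loses OTf⁻: pKₐ(CF₃SO₃H (triflic acid)) ≈ -14
cyclohexyl–OClO₃ loses ClO₄⁻: pKₐ(HClO₄) ≈ -10
cyclohexyl–S(CH₃)₂⁺ loses SR'₂: pKₐ(R'₂SH⁺) ≈ -7
cyclohexyl–OCHO loses HCOO⁻: pKₐ(HCOOH) ≈ 3.8
cyclohexyl–OC₂H₅ loses CH₃CH₂O⁻: pKₐ(CH₃CH₂OH) ≈ 16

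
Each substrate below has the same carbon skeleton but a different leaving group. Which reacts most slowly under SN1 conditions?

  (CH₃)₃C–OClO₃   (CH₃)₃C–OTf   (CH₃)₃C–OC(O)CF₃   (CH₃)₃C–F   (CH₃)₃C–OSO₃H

Same R in every case — rank the leaving groups.
The more stable X⁻ (or X) is on its own — i.e. the weaker a base it is — the better a leaving group it makes.
(CH₃)₃C–OTf loses OTf⁻: pKₐ(CF₃SO₃H (triflic acid)) ≈ -14
(CH₃)₃C–OClO₃ loses ClO₄⁻: pKₐ(HClO₄) ≈ -10
(CH₃)₃C–OSO₃H loses HSO₄⁻: pKₐ(H₂SO₄) ≈ -3
(CH₃)₃C–OC(O)CF₃ loses CF₃COO⁻: pKₐ(CF₃COOH) ≈ 0.2
(CH₃)₃C–F loses F⁻: pKₐ(HF) ≈ 3.2

(CH₃)₃C–F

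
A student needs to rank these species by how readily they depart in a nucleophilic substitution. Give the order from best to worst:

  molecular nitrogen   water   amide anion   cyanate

molecular nitrogen > water > cyanate > amide anion

A good leaving group is a weak base: the lower the pKₐ of its conjugate acid, the more readily it departs.
molecular nitrogen: no meaningful conjugate acid; N₂ departs as an exceptionally stable neutral molecule
water: pKₐ(H₃O⁺) ≈ -1.7 — neutral; leaves from a protonated alcohol (R–OH₂⁺)
cyanate: pKₐ(HOCN) ≈ 3.5 — resonance between N and O
amide anion: pKₐ(NH₃) ≈ 38 — extremely strong base; never a leaving group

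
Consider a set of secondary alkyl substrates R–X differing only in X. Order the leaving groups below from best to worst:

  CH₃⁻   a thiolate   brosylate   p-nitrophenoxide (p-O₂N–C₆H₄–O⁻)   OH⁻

brosylate: pKₐ(p-BrC₆H₄SO₃H) ≈ -2.8 — arenesulfonate with a p-bromo substituent
p-nitrophenoxide (p-O₂N–C₆H₄–O⁻): pKₐ(p-nitrophenol) ≈ 7.2
a thiolate: pKₐ(RSH (a thiol)) ≈ 10.5 — moderately basic; rarely leaves without activation
OH⁻: pKₐ(H₂O) ≈ 15.7 — strong base; essentially never leaves without prior activation
CH₃⁻: pKₐ(CH₄) ≈ 48

brosylate > p-nitrophenoxide (p-O₂N–C₆H₄–O⁻) > a thiolate > OH⁻ > CH₃⁻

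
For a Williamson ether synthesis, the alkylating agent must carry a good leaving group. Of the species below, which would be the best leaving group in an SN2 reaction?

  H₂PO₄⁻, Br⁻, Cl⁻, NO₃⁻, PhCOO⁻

Rank by basicity of the departing species: weakest base leaves most easily.
Br⁻: pKₐ(HBr) ≈ -9
Cl⁻: pKₐ(HCl) ≈ -7
NO₃⁻: pKₐ(HNO₃) ≈ -1.3
H₂PO₄⁻: pKₐ(H₃PO₄) ≈ 2.1
PhCOO⁻: pKₐ(C₆H₅COOH) ≈ 4.2

Br⁻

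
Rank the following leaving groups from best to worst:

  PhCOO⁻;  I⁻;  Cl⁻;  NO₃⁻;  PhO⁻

I⁻ > Cl⁻ > NO₃⁻ > PhCOO⁻ > PhO⁻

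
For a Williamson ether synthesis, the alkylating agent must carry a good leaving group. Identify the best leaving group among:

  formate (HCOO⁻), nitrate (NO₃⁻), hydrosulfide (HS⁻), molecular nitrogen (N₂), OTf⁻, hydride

molecular nitrogen (N₂)

molecular nitrogen (N₂): no meaningful conjugate acid; N₂ departs as an exceptionally stable neutral molecule
OTf⁻: pKₐ(CF₃SO₃H (triflic acid)) ≈ -14
nitrate (NO₃⁻): pKₐ(HNO₃) ≈ -1.3
formate (HCOO⁻): pKₐ(HCOOH) ≈ 3.8
hydrosulfide (HS⁻): pKₐ(H₂S) ≈ 7
hydride: pKₐ(H₂) ≈ 36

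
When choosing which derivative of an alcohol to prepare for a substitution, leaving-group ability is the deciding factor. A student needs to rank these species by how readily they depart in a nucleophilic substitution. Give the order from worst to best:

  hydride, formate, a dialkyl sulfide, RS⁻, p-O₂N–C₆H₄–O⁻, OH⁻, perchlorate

hydride < OH⁻ < RS⁻ < p-O₂N–C₆H₄–O⁻ < formate < a dialkyl sulfide < perchlorate

Leaving-group ability tracks the stability of the departed species; conjugate-acid pKₐ is the usual yardstick (lower pKₐ → better LG).
perchlorate: pKₐ(HClO₄) ≈ -10
a dialkyl sulfide: pKₐ(R'₂SH⁺) ≈ -7 — neutral; leaves from a sulfonium salt (R–SR'₂⁺)
formate: pKₐ(HCOOH) ≈ 3.8 — resonance-stabilised carboxylate
p-O₂N–C₆H₄–O⁻: pKₐ(p-nitrophenol) ≈ 7.2 — nitro group delocalises the charge; the classic chromogenic LG
RS⁻: pKₐ(RSH (a thiol)) ≈ 10.5
OH⁻: pKₐ(H₂O) ≈ 15.7
hydride: pKₐ(H₂) ≈ 36 — extremely strong base; leaves only in special hydride-transfer contexts
Reversing gives the worst-to-best order requested.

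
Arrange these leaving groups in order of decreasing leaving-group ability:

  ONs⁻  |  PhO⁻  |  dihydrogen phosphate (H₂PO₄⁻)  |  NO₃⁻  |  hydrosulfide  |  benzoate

ONs⁻ > NO₃⁻ > dihydrogen phosphate (H₂PO₄⁻) > benzoate > hydrosulfide > PhO⁻

A good leaving group is a weak base: the lower the pKₐ of its conjugate acid, the more readily it departs.
ONs⁻: pKₐ(p-O₂NC₆H₄SO₃H) ≈ -3.5
NO₃⁻: pKₐ(HNO₃) ≈ -1.3 — resonance-delocalised over three oxygens
dihydrogen phosphate (H₂PO₄⁻): pKₐ(H₃PO₄) ≈ 2.1
benzoate: pKₐ(C₆H₅COOH) ≈ 4.2
hydrosulfide: pKₐ(H₂S) ≈ 7 — larger and more polarisable than the oxygen analogue
PhO⁻: pKₐ(C₆H₅OH (phenol)) ≈ 10 — resonance into the ring helps, but still a poor LG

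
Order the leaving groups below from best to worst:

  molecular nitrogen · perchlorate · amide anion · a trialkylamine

molecular nitrogen > perchlorate > a trialkylamine > amide anion

molecular nitrogen: no meaningful conjugate acid; N₂ departs as an exceptionally stable neutral molecule
perchlorate: pKₐ(HClO₄) ≈ -10
a trialkylamine: pKₐ(R'₃NH⁺) ≈ 10.7
amide anion: pKₐ(NH₃) ≈ 38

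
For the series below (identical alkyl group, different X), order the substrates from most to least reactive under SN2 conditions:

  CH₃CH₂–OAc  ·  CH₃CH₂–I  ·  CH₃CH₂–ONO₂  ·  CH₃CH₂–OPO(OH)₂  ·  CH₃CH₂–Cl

CH₃CH₂–I > CH₃CH₂–Cl > CH₃CH₂–ONO₂ > CH₃CH₂–OPO(OH)₂ > CH₃CH₂–OAc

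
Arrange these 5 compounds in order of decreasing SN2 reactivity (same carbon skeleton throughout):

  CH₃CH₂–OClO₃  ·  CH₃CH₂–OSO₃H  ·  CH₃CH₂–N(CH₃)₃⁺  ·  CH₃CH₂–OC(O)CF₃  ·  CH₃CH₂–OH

Same R in every case — rank the leaving groups.
A good leaving group is a weak base: the lower the pKₐ of its conjugate acid, the more readily it departs.
CH₃CH₂–OClO₃ loses ClO₄⁻: pKₐ(HClO₄) ≈ -10
CH₃CH₂–OSO₃H loses HSO₄⁻: pKₐ(H₂SO₄) ≈ -3
CH₃CH₂–OC(O)CF₃ loses CF₃COO⁻: pKₐ(CF₃COOH) ≈ 0.2
CH₃CH₂–N(CH₃)₃⁺ loses NR'₃: pKₐ(R'₃NH⁺) ≈ 10.7
CH₃CH₂–OH loses OH⁻: pKₐ(H₂O) ≈ 15.7

CH₃CH₂–OClO₃ > CH₃CH₂–OSO₃H > CH₃CH₂–OC(O)CF₃ > CH₃CH₂–N(CH₃)₃⁺ > CH₃CH₂–OH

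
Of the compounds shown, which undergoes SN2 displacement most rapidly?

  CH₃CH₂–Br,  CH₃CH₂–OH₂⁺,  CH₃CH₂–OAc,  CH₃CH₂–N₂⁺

CH₃CH₂–N₂⁺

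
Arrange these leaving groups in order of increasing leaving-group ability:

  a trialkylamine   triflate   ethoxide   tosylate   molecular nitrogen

ethoxide < a trialkylamine < tosylate < triflate < molecular nitrogen

The more stable X⁻ (or X) is on its own — i.e. the weaker a base it is — the better a leaving group it makes.
molecular nitrogen: no meaningful conjugate acid; N₂ departs as an exceptionally stable neutral molecule
triflate: pKₐ(CF₃SO₃H (triflic acid)) ≈ -14
tosylate: pKₐ(p-CH₃C₆H₄SO₃H (TsOH)) ≈ -2.8
a trialkylamine: pKₐ(R'₃NH⁺) ≈ 10.7
ethoxide: pKₐ(CH₃CH₂OH) ≈ 16
The question asks for worst first, so the sequence is read in increasing leaving-group ability.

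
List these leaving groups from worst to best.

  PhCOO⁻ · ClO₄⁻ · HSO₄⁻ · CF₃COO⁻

ClO₄⁻: pKₐ(HClO₄) ≈ -10 — extremely weak base; rarely used for safety reasons
HSO₄⁻: pKₐ(H₂SO₄) ≈ -3 — conjugate base of a strong mineral acid
CF₃COO⁻: pKₐ(CF₃COOH) ≈ 0.2 — strongly electron-withdrawing CF₃ stabilises the carboxylate
PhCOO⁻: pKₐ(C₆H₅COOH) ≈ 4.2 — aryl carboxylate
The question asks for worst first, so the sequence is read in increasing leaving-group ability.

PhCOO⁻ < CF₃COO⁻ < HSO₄⁻ < ClO₄⁻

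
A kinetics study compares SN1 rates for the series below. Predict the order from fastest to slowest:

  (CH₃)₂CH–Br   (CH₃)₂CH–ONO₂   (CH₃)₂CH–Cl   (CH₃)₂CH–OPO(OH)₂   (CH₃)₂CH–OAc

(CH₃)₂CH–Br > (CH₃)₂CH–Cl > (CH₃)₂CH–ONO₂ > (CH₃)₂CH–OPO(OH)₂ > (CH₃)₂CH–OAc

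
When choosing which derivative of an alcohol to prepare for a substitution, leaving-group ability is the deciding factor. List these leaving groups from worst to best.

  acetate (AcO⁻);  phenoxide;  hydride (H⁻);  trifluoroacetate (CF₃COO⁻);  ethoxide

Rank by basicity of the departing species: weakest base leaves most easily.
trifluoroacetate (CF₃COO⁻): pKₐ(CF₃COOH) ≈ 0.2
acetate (AcO⁻): pKₐ(CH₃COOH) ≈ 4.8
phenoxide: pKₐ(C₆H₅OH (phenol)) ≈ 10
ethoxide: pKₐ(CH₃CH₂OH) ≈ 16
hydride (H⁻): pKₐ(H₂) ≈ 36
Listed from poorest to best leaving group as asked.

hydride (H⁻) < ethoxide < phenoxide < acetate (AcO⁻) < trifluoroacetate (CF₃COO⁻)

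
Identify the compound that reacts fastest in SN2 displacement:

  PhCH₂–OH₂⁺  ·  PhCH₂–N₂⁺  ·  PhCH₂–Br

PhCH₂–N₂⁺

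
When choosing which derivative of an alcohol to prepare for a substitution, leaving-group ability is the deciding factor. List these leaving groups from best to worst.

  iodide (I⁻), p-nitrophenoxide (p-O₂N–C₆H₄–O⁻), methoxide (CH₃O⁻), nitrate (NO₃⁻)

A good leaving group is a weak base: the lower the pKₐ of its conjugate acid, the more readily it departs.
iodide (I⁻): pKₐ(HI) ≈ -10
nitrate (NO₃⁻): pKₐ(HNO₃) ≈ -1.3
p-nitrophenoxide (p-O₂N–C₆H₄–O⁻): pKₐ(p-nitrophenol) ≈ 7.2
methoxide (CH₃O⁻): pKₐ(CH₃OH) ≈ 15.5

iodide (I⁻) > nitrate (NO₃⁻) > p-nitrophenoxide (p-O₂N–C₆H₄–O⁻) > methoxide (CH₃O⁻)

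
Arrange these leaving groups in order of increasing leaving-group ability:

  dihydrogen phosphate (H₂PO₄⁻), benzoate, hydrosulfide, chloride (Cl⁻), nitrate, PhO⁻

PhO⁻ < hydrosulfide < benzoate < dihydrogen phosphate (H₂PO₄⁻) < nitrate < chloride (Cl⁻)

The more stable X⁻ (or X) is on its own — i.e. the weaker a base it is — the better a leaving group it makes.
chloride (Cl⁻): pKₐ(HCl) ≈ -7 — moderately weak base
nitrate: pKₐ(HNO₃) ≈ -1.3
dihydrogen phosphate (H₂PO₄⁻): pKₐ(H₃PO₄) ≈ 2.1 — moderate base; biological leaving group after further activation
benzoate: pKₐ(C₆H₅COOH) ≈ 4.2 — aryl carboxylate
hydrosulfide: pKₐ(H₂S) ≈ 7
PhO⁻: pKₐ(C₆H₅OH (phenol)) ≈ 10 — resonance into the ring helps, but still a poor LG
Reversing gives the worst-to-best order requested.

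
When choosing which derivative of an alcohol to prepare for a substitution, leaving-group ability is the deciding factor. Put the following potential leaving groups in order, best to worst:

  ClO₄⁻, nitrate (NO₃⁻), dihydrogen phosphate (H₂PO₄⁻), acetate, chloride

ClO₄⁻ > chloride > nitrate (NO₃⁻) > dihydrogen phosphate (H₂PO₄⁻) > acetate

ClO₄⁻: pKₐ(HClO₄) ≈ -10 — extremely weak base; rarely used for safety reasons
chloride: pKₐ(HCl) ≈ -7 — moderately weak base
nitrate (NO₃⁻): pKₐ(HNO₃) ≈ -1.3 — resonance-delocalised over three oxygens
dihydrogen phosphate (H₂PO₄⁻): pKₐ(H₃PO₄) ≈ 2.1
acetate: pKₐ(CH₃COOH) ≈ 4.8 — resonance-stabilised but still a weak base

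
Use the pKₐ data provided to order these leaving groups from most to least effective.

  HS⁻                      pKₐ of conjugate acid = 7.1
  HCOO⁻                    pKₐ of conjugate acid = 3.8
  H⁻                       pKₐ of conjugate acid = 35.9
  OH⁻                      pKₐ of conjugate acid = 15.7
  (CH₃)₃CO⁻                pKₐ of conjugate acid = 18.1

Lower conjugate-acid pKₐ ⇒ weaker base ⇒ better leaving group.
Sorting by the given values: HCOO⁻ (3.8), HS⁻ (7.1), OH⁻ (15.7), (CH₃)₃CO⁻ (18.1), H⁻ (35.9).

HCOO⁻ > HS⁻ > OH⁻ > (CH₃)₃CO⁻ > H⁻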